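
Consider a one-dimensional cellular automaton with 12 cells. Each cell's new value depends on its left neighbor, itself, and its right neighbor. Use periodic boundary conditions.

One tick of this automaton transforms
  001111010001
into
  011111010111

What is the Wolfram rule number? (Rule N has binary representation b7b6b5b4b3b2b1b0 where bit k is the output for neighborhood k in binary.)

position 3: 111 → 1  (bit 7 = 1)
position 5: 110 → 1  (bit 6 = 1)
position 6: 101 → 0  (bit 5 = 0)
position 0: 100 → 0  (bit 4 = 0)
position 2: 011 → 1  (bit 3 = 1)
position 7: 010 → 1  (bit 2 = 1)
position 1: 001 → 1  (bit 1 = 1)
position 9: 000 → 1  (bit 0 = 1)
bits b7..b0 = 11001111 = 207

207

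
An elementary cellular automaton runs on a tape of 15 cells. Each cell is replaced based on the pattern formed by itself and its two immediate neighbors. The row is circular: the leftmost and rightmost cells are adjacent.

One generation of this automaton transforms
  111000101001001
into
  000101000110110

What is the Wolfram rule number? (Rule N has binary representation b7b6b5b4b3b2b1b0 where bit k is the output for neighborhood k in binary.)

18

position 0: 111 → 0  (bit 7 = 0)
position 2: 110 → 0  (bit 6 = 0)
position 7: 101 → 0  (bit 5 = 0)
position 3: 100 → 1  (bit 4 = 1)
position 14: 011 → 0  (bit 3 = 0)
position 6: 010 → 0  (bit 2 = 0)
position 5: 001 → 1  (bit 1 = 1)
position 4: 000 → 0  (bit 0 = 0)
bits b7..b0 = 00010010 = 18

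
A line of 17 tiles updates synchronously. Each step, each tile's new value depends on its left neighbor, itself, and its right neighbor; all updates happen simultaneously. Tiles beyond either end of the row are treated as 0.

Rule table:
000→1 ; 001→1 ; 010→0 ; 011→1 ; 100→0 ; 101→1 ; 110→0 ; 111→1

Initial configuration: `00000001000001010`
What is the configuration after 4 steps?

11110011110100100

step 1: 11111110011110100
step 2: 11111100111101001
step 3: 11111001111010010
step 4: 11110011110100100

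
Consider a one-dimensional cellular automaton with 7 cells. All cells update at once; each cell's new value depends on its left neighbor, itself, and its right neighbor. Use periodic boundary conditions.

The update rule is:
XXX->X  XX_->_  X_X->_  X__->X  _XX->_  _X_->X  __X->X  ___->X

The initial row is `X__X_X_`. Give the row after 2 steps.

XXXX_X_
_XX__X_

_XX__X_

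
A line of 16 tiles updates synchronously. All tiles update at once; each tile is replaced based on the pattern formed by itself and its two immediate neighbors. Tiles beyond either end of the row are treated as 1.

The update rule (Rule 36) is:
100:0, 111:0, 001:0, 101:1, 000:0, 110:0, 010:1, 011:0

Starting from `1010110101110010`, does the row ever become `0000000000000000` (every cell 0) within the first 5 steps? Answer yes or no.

yes

0111001110000011
1000000000000000
0000000000000000
all cells are 0 at step 3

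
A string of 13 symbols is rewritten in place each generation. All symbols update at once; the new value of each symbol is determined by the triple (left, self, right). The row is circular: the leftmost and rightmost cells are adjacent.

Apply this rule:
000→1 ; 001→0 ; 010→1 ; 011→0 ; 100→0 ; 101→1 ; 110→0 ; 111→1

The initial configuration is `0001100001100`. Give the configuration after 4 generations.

1011100001110

1100001100001
1001100001100
1000001100000
1011100001110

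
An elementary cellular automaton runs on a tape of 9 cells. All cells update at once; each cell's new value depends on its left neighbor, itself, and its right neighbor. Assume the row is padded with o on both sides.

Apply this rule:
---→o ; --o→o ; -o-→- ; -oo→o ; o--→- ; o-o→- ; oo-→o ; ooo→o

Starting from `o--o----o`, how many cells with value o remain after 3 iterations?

8

o-o--oooo
o---ooooo
o-ooooooo
count of o: 8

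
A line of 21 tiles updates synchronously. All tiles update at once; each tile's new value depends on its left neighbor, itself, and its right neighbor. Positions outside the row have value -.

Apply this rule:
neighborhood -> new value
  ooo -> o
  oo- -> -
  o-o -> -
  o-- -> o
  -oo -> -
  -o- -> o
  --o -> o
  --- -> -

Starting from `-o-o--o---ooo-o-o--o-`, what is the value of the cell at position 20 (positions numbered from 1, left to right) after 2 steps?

oo-ooooo-o-o--o-ooooo
----ooo--o-oooo--ooo-
position 20 holds o

o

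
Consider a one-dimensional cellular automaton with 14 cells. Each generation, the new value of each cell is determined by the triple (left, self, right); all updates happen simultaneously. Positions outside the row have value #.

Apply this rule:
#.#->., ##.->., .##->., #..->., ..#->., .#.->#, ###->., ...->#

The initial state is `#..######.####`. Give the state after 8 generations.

.############.

generation 1: ..............
generation 2: .############.
generation 3: ..............  (repeats generation 1; period 2)
generation 8: .############.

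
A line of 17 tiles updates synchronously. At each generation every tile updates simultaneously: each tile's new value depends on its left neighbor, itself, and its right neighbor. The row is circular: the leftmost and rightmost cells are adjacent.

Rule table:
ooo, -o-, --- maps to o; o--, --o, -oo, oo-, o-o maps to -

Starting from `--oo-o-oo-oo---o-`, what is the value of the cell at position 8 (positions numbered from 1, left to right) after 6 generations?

o

generation 1: o----o-------o-o-
generation 2: o-oo-o-ooooo-o-o-
generation 3: o----o--ooo--o-o-
generation 4: o-oo-o---o---o-o-
generation 5: o----o-o-o-o-o-o-
generation 6: o-oo-o-o-o-o-o-o-
position 8 holds o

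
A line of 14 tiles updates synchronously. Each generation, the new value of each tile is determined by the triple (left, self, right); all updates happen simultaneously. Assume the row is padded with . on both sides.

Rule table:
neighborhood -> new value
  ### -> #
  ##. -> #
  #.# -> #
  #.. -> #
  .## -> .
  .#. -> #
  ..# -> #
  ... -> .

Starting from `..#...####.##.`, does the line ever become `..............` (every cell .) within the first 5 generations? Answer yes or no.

no

.###.#.####.##
#.#####.####.#
##.#####.#####
.##.#####.####
#.##.#####.###
generation 5 is #.##.#####.###, still not uniform .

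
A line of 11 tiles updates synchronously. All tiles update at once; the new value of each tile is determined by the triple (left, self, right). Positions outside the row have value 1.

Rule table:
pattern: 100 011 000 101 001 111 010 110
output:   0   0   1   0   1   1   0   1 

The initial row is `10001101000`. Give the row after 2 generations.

10110100011
10010001101

10010001101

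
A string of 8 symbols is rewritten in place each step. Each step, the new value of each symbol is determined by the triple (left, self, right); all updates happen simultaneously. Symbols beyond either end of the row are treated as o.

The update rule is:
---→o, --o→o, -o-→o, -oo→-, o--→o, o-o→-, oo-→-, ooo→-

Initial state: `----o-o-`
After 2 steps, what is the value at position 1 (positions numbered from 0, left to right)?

ooooo-o-
------o-
position 1 holds -

-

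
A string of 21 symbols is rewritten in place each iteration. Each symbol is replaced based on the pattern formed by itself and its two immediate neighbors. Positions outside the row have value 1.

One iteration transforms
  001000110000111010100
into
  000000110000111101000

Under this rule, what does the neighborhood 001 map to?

0

At position 1 the neighborhood is 001; the next row has 0 there.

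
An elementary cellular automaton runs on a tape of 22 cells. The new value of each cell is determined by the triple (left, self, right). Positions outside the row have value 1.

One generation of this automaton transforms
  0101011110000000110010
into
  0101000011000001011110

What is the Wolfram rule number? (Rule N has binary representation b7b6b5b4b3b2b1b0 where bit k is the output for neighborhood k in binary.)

86

position 6: 111 → 0  (bit 7 = 0)
position 8: 110 → 1  (bit 6 = 1)
position 0: 101 → 0  (bit 5 = 0)
position 9: 100 → 1  (bit 4 = 1)
position 5: 011 → 0  (bit 3 = 0)
position 1: 010 → 1  (bit 2 = 1)
position 15: 001 → 1  (bit 1 = 1)
position 10: 000 → 0  (bit 0 = 0)
bits b7..b0 = 01010110 = 86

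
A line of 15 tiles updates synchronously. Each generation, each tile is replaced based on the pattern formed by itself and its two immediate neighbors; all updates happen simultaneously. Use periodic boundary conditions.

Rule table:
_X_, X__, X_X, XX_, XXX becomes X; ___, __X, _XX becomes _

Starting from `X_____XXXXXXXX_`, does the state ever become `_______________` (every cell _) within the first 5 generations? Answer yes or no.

no

generation 1: XX_____XXXXXXXX
generation 2: XXX_____XXXXXXX
generation 3: XXXX_____XXXXXX
generation 4: XXXXX_____XXXXX
generation 5: XXXXXX_____XXXX
generation 5 is XXXXXX_____XXXX, still not uniform _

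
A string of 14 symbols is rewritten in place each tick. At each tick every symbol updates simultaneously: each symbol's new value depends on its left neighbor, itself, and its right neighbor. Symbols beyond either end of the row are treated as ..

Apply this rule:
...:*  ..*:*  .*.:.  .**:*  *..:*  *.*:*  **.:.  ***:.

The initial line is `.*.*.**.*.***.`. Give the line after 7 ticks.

.*.**.**.*.*.*

*.*.**.*.**..*
.*.**.*.**.**.
*.**.*.**.**.*
.**.*.**.**.*.
**.*.**.**.*.*
*.*.**.**.*.*.
.*.**.**.*.*.*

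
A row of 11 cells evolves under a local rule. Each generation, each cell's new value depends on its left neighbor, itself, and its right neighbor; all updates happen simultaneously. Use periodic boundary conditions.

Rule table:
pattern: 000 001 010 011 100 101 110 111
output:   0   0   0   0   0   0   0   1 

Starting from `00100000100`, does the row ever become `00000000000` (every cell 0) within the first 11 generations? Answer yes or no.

generation 1: 00000000000
all cells are 0 at generation 1

yes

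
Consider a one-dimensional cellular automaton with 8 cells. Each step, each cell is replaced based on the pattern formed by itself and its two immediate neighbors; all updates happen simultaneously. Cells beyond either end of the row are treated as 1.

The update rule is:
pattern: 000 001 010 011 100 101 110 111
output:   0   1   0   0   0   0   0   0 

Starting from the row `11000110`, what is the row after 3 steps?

step 1: 00001000
step 2: 00010001
step 3: 00100010

00100010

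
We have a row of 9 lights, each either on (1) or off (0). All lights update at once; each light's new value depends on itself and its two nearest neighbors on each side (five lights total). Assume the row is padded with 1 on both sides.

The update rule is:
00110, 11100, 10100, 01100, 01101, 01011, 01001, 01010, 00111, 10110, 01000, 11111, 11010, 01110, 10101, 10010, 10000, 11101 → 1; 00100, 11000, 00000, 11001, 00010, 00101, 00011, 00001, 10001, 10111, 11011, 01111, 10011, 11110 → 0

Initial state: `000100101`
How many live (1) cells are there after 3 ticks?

7

tick 1: 000011010
tick 2: 010011111
tick 3: 111010111
count of 1: 7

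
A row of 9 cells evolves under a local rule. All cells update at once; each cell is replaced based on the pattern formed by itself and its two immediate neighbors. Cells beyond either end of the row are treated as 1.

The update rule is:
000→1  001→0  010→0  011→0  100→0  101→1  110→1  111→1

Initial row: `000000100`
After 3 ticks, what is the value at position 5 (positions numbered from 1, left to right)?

1

011110000
101110110
110111011
position 5 holds 1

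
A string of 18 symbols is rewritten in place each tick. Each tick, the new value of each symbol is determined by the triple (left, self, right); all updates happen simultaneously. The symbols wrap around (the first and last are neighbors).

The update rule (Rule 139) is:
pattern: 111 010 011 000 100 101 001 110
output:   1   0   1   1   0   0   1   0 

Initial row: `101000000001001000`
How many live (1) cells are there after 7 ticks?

tick 1: 000011111110010011
tick 2: 011111111100100110
tick 3: 111111111001001100
tick 4: 111111110010011001
tick 5: 111111100100110011
tick 6: 111111001001100111
tick 7: 111110010011001111
count of 1: 12

12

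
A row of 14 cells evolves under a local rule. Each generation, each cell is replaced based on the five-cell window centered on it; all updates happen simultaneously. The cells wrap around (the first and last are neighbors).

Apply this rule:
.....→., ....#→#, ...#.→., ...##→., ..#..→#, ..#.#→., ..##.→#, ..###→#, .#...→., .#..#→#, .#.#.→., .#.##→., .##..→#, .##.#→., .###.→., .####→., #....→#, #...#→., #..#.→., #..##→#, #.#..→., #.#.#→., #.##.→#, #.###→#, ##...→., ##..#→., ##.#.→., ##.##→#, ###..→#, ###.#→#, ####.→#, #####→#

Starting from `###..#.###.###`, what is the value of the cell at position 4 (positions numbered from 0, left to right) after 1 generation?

.

###....#.###.#
position 4 holds .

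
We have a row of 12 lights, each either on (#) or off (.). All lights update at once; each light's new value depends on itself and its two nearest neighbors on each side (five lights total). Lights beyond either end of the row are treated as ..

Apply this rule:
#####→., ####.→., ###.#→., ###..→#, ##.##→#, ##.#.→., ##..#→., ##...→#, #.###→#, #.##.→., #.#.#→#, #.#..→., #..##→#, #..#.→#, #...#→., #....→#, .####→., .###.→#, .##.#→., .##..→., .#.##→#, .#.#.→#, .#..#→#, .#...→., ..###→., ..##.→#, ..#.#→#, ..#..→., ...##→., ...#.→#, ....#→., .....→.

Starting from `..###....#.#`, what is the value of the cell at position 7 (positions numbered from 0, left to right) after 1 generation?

.

generation 1: ...####.###.
position 7 holds .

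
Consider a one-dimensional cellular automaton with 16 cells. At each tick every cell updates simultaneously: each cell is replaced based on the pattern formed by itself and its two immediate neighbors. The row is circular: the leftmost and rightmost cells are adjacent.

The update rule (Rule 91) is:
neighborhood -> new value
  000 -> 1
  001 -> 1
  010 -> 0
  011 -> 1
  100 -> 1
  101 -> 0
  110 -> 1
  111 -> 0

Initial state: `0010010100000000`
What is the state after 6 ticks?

tick 1: 1101100011111111
tick 2: 0101111110000000
tick 3: 1001000011111111
tick 4: 1110111110000000
tick 5: 1010100011111111
tick 6: 1000011110000000

1000011110000000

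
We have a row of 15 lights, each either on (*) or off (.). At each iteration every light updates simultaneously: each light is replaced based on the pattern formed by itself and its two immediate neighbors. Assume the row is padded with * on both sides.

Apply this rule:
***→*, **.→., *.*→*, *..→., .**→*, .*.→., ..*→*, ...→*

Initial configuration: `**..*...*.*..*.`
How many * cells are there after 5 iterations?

iteration 1: *..*..**.*..*.*
iteration 2: ..*..**.*..*.**
iteration 3: .*..**.*..*.***
iteration 4: *..**.*..*.****
iteration 5: ..**.*..*.*****
count of *: 9

9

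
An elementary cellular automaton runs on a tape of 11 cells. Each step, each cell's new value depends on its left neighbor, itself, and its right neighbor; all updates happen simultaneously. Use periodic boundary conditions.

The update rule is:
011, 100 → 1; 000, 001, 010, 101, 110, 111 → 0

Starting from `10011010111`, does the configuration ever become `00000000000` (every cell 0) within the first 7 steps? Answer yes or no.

no

step 1: 01010000100
step 2: 00001000010
step 3: 00000100001
step 4: 10000010000
step 5: 01000001000
step 6: 00100000100
step 7: 00010000010
step 7 is 00010000010, still not uniform 0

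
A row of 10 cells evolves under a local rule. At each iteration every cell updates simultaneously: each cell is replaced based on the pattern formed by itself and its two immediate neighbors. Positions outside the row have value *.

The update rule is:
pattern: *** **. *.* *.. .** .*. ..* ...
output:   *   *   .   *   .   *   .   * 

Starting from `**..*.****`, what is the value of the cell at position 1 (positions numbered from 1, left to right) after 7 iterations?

*

***.*..***
***.**..**
***..**..*
****..**..
*****..**.
******..*.
*******.*.
position 1 holds *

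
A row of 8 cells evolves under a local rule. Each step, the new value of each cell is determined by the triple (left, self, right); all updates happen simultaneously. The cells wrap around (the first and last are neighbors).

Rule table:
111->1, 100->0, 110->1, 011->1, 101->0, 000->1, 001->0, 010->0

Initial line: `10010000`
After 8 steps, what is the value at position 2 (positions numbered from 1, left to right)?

1

00000110
11110110
11110110  (fixed point — unchanged through step 8)
position 2 holds 1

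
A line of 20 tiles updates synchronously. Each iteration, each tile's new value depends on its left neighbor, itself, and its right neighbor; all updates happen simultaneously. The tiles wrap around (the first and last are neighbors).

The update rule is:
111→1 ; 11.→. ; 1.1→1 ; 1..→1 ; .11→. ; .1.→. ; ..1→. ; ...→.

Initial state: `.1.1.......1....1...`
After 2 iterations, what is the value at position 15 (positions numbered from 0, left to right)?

..1.1.......1....1..
...1.1.......1....1.
position 15 holds .

.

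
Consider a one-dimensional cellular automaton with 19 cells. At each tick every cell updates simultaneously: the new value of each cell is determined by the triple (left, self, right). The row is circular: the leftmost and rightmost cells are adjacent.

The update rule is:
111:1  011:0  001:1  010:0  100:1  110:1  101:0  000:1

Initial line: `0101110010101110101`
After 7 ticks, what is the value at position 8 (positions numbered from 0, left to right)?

tick 1: 0000111100000110000
tick 2: 1111011111111011111
tick 3: 1111001111111001111
tick 4: 1111110111111110111
tick 5: 1111110011111110011
tick 6: 1111111101111111101
tick 7: 1111111100111111100
position 8 holds 0

0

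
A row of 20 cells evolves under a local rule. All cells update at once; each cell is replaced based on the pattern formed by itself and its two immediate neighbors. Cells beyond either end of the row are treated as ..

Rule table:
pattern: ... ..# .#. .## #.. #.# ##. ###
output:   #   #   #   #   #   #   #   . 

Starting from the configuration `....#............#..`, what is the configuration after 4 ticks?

tick 1: ####################
tick 2: #..................#
tick 3: ####################  (repeats tick 1; period 2)
tick 4: #..................#

#..................#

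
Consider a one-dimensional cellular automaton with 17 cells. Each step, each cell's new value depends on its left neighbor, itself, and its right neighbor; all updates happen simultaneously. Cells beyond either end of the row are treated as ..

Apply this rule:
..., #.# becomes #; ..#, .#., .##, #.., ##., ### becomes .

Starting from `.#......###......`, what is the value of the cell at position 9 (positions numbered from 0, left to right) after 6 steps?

...####.....#####
##......###......
...####.....#####  (repeats step 1; period 2)
step 6: ##......###......
position 9 holds #

#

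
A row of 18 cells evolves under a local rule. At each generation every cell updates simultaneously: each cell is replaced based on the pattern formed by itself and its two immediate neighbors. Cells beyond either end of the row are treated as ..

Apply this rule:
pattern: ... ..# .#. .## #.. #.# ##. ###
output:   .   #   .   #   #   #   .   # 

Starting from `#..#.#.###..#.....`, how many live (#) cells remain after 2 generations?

.##.#.###.##.#....
##.#.###.##.#.#...
count of #: 10

10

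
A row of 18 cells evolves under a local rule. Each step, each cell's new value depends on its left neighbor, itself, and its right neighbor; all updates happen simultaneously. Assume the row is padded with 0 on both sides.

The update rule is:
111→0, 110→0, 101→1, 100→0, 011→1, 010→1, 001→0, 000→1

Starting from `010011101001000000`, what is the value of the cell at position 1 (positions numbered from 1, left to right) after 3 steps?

0

010010011001011111
010010010001110000
010010010101000111
position 1 holds 0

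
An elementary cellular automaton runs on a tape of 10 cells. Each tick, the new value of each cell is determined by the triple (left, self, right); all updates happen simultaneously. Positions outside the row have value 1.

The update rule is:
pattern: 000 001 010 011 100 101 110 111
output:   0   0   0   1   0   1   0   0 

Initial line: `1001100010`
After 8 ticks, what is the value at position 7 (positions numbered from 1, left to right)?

0

0001000001
0000000001
0000000001  (fixed point — unchanged through tick 8)
position 7 holds 0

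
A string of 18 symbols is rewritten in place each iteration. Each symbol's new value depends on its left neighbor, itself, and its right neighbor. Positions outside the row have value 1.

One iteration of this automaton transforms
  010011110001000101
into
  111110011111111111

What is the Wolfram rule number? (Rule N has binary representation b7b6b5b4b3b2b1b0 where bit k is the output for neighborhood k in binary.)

position 5: 111 → 0  (bit 7 = 0)
position 7: 110 → 1  (bit 6 = 1)
position 0: 101 → 1  (bit 5 = 1)
position 2: 100 → 1  (bit 4 = 1)
position 4: 011 → 1  (bit 3 = 1)
position 1: 010 → 1  (bit 2 = 1)
position 3: 001 → 1  (bit 1 = 1)
position 9: 000 → 1  (bit 0 = 1)
bits b7..b0 = 01111111 = 127

127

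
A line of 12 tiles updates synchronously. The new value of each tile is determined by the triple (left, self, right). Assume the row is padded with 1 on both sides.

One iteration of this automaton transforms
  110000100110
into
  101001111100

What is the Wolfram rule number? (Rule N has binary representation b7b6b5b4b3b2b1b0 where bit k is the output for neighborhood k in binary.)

158

position 0: 111 → 1  (bit 7 = 1)
position 1: 110 → 0  (bit 6 = 0)
position 11: 101 → 0  (bit 5 = 0)
position 2: 100 → 1  (bit 4 = 1)
position 9: 011 → 1  (bit 3 = 1)
position 6: 010 → 1  (bit 2 = 1)
position 5: 001 → 1  (bit 1 = 1)
position 3: 000 → 0  (bit 0 = 0)
bits b7..b0 = 10011110 = 158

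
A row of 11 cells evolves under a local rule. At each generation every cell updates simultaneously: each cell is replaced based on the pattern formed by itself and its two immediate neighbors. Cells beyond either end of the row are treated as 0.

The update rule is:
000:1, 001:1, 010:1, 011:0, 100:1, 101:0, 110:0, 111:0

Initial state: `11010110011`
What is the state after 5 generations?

00010001100
11111110011
00000001100
11111110011  (repeats generation 2; period 2)
generation 5: 00000001100

00000001100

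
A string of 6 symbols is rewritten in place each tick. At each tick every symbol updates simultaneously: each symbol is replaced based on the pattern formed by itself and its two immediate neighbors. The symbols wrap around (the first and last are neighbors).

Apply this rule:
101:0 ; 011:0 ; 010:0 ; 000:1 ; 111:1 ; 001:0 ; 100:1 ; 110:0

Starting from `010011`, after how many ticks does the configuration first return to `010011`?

tick 1: 001000
tick 2: 100111
tick 3: 010011

3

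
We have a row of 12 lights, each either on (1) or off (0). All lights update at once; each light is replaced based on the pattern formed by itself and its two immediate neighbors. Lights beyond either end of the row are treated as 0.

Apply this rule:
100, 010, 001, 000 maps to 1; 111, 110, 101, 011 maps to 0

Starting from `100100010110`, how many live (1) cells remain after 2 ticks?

111111110001
000000001111
count of 1: 4

4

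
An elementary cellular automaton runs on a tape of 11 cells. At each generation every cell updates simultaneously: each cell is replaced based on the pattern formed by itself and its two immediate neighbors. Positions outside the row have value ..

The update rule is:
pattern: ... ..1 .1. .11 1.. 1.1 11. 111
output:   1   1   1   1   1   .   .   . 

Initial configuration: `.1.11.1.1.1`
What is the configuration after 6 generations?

11.1..1.1.1
1..1111.1.1
1111....1.1
1...11111.1
11111.....1
1....111111

1....111111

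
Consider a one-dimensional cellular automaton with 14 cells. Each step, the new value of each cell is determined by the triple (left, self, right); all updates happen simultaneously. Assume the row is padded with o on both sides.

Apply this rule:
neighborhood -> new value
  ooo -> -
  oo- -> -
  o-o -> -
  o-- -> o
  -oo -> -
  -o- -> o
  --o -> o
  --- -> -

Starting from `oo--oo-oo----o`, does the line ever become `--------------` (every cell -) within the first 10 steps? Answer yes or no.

yes

--oo-----o--o-
oo--o---ooooo-
--oooo-o------
oo-----oo----o
--o---o--o--o-
oooo-oooooooo-
--------------
all cells are - at step 7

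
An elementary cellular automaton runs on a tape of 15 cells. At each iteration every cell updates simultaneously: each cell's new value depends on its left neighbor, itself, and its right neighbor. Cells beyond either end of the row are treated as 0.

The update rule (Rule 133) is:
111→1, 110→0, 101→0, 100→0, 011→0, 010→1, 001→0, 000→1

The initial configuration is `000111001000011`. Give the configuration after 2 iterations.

000010101000011

110010001011000
000010101000011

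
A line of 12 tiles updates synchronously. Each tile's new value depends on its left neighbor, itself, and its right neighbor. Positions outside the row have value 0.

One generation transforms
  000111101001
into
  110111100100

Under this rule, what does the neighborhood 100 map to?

1

At position 9 the neighborhood is 100; the next row has 1 there.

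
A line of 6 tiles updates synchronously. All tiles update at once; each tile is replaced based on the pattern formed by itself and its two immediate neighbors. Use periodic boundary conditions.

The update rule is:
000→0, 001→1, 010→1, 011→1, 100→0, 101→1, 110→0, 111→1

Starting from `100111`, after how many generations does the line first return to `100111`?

6

generation 1: 001111
generation 2: 011110
generation 3: 111100
generation 4: 111001
generation 5: 110011
generation 6: 100111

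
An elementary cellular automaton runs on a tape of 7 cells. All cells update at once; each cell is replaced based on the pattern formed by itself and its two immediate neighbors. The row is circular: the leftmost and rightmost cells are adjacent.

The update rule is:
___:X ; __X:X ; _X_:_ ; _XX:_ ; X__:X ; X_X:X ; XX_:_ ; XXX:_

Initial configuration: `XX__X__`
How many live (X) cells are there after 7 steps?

__XX_XX
XX__X__  (repeats step 0; period 2)
step 7: __XX_XX
count of X: 4

4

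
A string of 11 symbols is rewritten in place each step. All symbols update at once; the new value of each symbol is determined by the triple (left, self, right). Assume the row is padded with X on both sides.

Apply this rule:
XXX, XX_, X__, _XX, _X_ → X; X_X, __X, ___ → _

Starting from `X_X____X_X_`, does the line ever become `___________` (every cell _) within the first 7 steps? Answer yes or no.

no

X_XX___X_X_
X_XXX__X_X_
X_XXXX_X_X_
X_XXXX_X_X_  (fixed point — unchanged through step 7)
step 7 is X_XXXX_X_X_, still not uniform _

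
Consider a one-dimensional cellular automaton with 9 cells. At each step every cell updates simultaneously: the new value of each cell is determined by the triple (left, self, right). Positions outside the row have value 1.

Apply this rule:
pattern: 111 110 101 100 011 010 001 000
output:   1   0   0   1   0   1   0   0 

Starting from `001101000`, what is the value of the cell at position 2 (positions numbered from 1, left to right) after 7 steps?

1

100001100
010000010
011000010
000100010
100110010
010001010
011001010
position 2 holds 1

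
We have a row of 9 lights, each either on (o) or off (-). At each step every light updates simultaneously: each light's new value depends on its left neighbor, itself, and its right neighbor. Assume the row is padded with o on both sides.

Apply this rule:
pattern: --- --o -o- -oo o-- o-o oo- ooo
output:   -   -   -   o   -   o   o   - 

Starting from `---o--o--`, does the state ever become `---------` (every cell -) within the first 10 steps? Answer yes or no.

yes

step 1: ---------
all cells are - at step 1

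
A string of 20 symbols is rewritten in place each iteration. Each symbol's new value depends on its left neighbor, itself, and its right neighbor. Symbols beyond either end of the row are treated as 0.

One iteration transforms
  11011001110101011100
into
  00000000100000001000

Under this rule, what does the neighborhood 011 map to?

0

At position 0 the neighborhood is 011; the next row has 0 there.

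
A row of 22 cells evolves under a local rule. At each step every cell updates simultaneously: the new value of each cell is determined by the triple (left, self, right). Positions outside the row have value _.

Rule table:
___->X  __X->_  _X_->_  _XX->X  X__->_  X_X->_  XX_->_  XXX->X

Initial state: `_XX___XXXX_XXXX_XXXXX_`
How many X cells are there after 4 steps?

step 1: _X__X_XXX__XXX__XXXX__
step 2: ______XX___XX___XXX__X
step 3: XXXXX_X__X_X__X_XX____
step 4: XXXX____________X__XXX
count of X: 8

8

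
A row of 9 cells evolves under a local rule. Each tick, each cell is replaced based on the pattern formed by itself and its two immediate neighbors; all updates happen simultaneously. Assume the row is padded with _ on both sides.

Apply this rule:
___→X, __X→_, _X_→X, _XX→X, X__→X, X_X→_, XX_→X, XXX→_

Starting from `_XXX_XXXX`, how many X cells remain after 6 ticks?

5

tick 1: _X_X_X__X
tick 2: _X_X_XX_X
tick 3: _X_X_XX_X  (fixed point — unchanged through tick 6)
count of X: 5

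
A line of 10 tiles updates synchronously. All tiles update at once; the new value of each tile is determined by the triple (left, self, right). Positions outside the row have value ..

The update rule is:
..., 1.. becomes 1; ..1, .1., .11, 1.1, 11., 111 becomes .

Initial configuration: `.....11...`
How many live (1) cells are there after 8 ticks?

tick 1: 1111...111
tick 2: ....11....
tick 3: 111...1111
tick 4: ...11.....
tick 5: 11...11111
tick 6: ..11......
tick 7: 1...111111
tick 8: .11.......
count of 1: 2

2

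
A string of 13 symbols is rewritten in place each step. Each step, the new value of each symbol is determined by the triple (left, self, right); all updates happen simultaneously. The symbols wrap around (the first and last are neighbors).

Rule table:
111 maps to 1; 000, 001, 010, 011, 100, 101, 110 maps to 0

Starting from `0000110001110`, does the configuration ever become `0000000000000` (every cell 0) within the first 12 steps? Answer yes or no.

yes

0000000000100
0000000000000
all cells are 0 at step 2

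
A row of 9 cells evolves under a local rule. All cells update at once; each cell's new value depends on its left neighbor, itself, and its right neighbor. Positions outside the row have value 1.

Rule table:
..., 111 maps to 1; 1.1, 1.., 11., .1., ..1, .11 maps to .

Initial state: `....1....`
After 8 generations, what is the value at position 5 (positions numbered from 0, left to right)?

.

.11...11.
....1....  (repeats generation 0; period 2)
generation 8: ....1....
position 5 holds .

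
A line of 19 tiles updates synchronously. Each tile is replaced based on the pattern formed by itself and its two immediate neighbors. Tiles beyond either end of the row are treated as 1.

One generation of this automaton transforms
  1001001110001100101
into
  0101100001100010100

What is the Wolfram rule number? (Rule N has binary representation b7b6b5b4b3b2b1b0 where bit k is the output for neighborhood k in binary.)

position 7: 111 → 0  (bit 7 = 0)
position 0: 110 → 0  (bit 6 = 0)
position 17: 101 → 0  (bit 5 = 0)
position 1: 100 → 1  (bit 4 = 1)
position 6: 011 → 0  (bit 3 = 0)
position 3: 010 → 1  (bit 2 = 1)
position 2: 001 → 0  (bit 1 = 0)
position 10: 000 → 1  (bit 0 = 1)
bits b7..b0 = 00010101 = 21

21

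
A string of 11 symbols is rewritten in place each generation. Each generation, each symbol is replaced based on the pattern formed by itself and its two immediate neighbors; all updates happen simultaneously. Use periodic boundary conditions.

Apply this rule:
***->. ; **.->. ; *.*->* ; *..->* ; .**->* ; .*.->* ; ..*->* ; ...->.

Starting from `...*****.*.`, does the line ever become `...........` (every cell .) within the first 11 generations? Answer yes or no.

..**....***
***.*..**..
*..*****.**
.***....**.
**..*..**.*
..******.**
***.....**.
*..*...**.*
.****.**.**
**...**.**.
*.*.**.**.*
generation 11 is *.*.**.**.*, still not uniform .

no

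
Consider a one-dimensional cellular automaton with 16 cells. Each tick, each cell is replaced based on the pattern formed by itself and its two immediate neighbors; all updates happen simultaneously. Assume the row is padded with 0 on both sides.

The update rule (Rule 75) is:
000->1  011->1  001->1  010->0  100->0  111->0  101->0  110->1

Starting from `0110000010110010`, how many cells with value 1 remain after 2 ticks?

1110111100110100
1010100101110001
count of 1: 8

8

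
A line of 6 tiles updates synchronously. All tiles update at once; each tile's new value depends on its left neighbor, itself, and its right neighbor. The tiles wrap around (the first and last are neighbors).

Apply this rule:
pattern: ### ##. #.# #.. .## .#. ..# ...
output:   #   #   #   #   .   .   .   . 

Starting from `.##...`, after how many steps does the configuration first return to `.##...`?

6

..##..
...##.
....##
#....#
##....
.##...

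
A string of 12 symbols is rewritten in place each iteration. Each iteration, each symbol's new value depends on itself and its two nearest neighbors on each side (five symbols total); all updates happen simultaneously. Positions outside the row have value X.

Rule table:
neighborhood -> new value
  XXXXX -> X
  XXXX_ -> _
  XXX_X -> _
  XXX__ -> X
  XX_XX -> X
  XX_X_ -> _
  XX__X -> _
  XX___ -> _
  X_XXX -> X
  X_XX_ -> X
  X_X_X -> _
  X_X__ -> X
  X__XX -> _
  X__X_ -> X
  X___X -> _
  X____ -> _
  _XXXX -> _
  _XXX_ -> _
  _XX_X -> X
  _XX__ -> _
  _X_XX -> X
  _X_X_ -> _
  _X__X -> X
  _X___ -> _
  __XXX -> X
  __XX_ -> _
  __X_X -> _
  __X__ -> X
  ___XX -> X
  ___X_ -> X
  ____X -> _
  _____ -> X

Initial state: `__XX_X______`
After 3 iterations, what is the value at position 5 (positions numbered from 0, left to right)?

___X_X__XX_X
__X__XX__XXX
_XXX_____X_X
position 5 holds _

_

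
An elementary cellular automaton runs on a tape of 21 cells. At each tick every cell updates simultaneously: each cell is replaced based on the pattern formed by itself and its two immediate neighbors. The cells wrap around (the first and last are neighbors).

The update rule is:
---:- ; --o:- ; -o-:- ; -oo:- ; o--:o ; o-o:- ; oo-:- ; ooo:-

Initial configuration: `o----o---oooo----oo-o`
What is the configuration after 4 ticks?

tick 1: -o----o------o-------
tick 2: --o----o------o------
tick 3: ---o----o------o-----
tick 4: ----o----o------o----

----o----o------o----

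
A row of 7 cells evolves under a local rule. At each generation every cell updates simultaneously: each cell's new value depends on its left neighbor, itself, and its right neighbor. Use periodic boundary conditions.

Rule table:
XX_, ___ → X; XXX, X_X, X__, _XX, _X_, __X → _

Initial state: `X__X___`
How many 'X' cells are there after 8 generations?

generation 1: _____X_
generation 2: XXXX___
generation 3: ___X_X_
generation 4: XX_____
generation 5: _X_XXX_
generation 6: _____X_  (repeats generation 1; period 5)
generation 8: ___X_X_
count of X: 2

2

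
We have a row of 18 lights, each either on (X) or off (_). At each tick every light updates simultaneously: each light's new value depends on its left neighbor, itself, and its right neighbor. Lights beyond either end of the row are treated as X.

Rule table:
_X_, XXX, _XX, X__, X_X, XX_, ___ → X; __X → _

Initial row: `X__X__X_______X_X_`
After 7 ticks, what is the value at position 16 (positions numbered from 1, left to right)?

XX_XX_XXXXXXX_XXXX
XXXXXXXXXXXXXXXXXX
XXXXXXXXXXXXXXXXXX  (fixed point — unchanged through tick 7)
position 16 holds X

X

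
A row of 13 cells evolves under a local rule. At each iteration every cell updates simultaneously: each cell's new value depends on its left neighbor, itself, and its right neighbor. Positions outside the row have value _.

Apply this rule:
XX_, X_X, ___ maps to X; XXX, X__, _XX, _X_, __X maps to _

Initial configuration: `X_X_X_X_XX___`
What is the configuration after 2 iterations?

__X_X_X_X_X_X

_X_X_X_X_X_XX
__X_X_X_X_X_X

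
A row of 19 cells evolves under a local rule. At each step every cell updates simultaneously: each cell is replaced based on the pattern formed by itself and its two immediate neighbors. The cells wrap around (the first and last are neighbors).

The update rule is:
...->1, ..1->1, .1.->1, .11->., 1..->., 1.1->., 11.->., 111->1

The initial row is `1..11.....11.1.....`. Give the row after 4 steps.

1...1111111.1.11.1.

step 1: 1.1...1111...1.1111
step 2: ..1.11.11..111..111
step 3: .11.......1.1..1.1.
step 4: 1...1111111.1.11.1.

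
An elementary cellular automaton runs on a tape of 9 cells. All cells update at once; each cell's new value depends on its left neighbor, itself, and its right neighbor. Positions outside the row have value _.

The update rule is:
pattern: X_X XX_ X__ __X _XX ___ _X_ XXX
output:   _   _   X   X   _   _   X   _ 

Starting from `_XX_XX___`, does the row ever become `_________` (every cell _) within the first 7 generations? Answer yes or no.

no

X_____X__
XX___XXX_
__X_X___X
_XX_XX_XX
X________
XX_______
__X______
generation 7 is __X______, still not uniform _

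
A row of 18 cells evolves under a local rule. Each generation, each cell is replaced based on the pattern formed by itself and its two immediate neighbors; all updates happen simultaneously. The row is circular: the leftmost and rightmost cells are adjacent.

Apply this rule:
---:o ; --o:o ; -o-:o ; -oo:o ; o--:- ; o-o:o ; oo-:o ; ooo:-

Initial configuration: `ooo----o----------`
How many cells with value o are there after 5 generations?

9

o-o-oooo-ooooooooo
ooooo--ooo--------
o---o-oo-o-ooooooo
o-oooooooooo------
ooo--------o-ooooo
count of o: 9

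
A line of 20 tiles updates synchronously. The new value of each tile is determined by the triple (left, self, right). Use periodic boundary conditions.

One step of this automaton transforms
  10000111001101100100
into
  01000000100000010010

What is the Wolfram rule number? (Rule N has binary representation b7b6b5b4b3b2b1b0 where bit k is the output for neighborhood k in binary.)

position 6: 111 → 0  (bit 7 = 0)
position 7: 110 → 0  (bit 6 = 0)
position 12: 101 → 0  (bit 5 = 0)
position 1: 100 → 1  (bit 4 = 1)
position 5: 011 → 0  (bit 3 = 0)
position 0: 010 → 0  (bit 2 = 0)
position 4: 001 → 0  (bit 1 = 0)
position 2: 000 → 0  (bit 0 = 0)
bits b7..b0 = 00010000 = 16

16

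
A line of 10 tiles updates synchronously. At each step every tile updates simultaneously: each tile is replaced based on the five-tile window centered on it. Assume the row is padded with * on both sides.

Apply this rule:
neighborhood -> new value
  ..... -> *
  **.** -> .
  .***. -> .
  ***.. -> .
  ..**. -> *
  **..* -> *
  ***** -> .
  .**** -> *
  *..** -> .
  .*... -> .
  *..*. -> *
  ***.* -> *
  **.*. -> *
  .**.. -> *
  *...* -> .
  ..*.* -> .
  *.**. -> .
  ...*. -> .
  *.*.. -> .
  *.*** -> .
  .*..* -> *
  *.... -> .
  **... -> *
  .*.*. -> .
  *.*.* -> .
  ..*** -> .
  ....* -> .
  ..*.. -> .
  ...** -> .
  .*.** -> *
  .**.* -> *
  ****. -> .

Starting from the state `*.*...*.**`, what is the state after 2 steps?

**.....*.*
..*.*...*.

..*.*...*.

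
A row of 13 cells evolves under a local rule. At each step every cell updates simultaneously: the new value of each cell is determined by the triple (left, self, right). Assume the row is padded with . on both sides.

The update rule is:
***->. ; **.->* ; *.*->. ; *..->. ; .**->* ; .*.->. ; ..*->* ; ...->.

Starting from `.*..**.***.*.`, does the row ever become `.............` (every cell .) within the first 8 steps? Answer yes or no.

*..***.*.*...
..**.*.......
.***.........
**.*.........
**...........
**...........  (fixed point — unchanged through step 8)
step 8 is **..........., still not uniform .

no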